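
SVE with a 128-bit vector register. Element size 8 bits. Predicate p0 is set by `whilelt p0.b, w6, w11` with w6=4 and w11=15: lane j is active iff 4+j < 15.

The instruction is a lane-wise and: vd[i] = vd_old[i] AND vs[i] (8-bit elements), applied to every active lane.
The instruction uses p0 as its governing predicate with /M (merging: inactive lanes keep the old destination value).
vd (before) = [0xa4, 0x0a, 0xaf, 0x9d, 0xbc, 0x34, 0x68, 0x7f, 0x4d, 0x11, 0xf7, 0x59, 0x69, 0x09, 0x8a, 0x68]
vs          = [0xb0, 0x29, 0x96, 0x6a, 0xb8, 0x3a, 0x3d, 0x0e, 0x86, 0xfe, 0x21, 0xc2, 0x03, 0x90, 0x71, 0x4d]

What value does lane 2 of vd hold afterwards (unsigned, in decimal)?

vd[2] = 134

lane count: 128 div 8 = 16
active while 4+j < 15, i.e. j ∈ [0,11) capped at 16 ⇒ 11
  i=0: and(0xa4,0xb0) → 160
  i=1: and(0x0a,0x29) → 8
  i=2: and(0xaf,0x96) → 134
  i=3: and(0x9d,0x6a) → 8
  i=4: and(0xbc,0xb8) → 184
  i=5: and(0x34,0x3a) → 48
  i=6: and(0x68,0x3d) → 40
  i=7: and(0x7f,0x0e) → 14
  i=8: and(0x4d,0x86) → 4
  i=9: and(0x11,0xfe) → 16
  i=10: and(0xf7,0x21) → 33
  i=11: tail/keep → 89
  i=12: tail/keep → 105
  i=13: tail/keep → 9
  i=14: tail/keep → 138
  i=15: tail/keep → 104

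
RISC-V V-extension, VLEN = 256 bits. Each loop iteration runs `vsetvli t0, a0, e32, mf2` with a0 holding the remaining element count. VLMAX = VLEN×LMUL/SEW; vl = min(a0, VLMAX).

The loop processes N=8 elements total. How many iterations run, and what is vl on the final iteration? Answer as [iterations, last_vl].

lanes per group: 256·1/2/32 = 4
iterations = ceil(8/4) = 2; final-pass vl = 4

[iterations, last_vl] = [2, 4]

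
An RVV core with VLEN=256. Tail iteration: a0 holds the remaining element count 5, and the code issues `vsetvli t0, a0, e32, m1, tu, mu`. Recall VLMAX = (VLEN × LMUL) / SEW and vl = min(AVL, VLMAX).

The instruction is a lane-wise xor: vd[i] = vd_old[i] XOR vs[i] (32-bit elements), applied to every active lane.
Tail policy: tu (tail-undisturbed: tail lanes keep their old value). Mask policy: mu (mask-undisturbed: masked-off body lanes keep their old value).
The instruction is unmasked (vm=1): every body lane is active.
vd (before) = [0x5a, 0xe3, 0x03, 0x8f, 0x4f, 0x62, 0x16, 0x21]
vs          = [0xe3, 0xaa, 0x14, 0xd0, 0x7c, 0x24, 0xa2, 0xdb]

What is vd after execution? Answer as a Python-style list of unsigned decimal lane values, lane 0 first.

lanes per group: 256·1/32 = 8
vl ← min(5, 8) = 5
lane  0: xor(0x5a,0xe3) ⇒ 0xb9
lane  1: xor(0xe3,0xaa) ⇒ 0x49
lane  2: xor(0x03,0x14) ⇒ 0x17
lane  3: xor(0x8f,0xd0) ⇒ 0x5f
lane  4: xor(0x4f,0x7c) ⇒ 0x33
lane  5: tail/keep ⇒ 0x62
lane  6: tail/keep ⇒ 0x16
lane  7: tail/keep ⇒ 0x21

vd = [185, 73, 23, 95, 51, 98, 22, 33]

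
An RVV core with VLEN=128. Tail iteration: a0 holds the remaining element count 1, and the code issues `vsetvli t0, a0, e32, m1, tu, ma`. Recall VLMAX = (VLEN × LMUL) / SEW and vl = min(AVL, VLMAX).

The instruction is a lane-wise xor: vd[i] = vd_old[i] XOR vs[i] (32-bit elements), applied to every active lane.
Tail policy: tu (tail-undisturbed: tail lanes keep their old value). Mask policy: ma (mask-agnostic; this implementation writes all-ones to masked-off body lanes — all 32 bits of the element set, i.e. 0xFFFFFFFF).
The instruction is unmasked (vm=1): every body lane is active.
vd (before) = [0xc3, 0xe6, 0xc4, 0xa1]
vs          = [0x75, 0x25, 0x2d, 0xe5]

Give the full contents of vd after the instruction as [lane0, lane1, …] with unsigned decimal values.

VLMAX = (128 × 1) / 32 = 4 lanes
vl = min(AVL, VLMAX) = min(1, 4) = 1
  i=0: xor(0xc3,0x75) → 182
  i=1: tail/keep → 230
  i=2: tail/keep → 196
  i=3: tail/keep → 161

vd = [182, 230, 196, 161]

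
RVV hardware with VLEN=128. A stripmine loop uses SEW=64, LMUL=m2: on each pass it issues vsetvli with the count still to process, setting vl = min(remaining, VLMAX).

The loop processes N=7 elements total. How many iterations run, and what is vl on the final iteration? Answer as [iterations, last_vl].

VLMAX = VLEN×LMUL/SEW = 128×2/64 = 4
iterations = ceil(7/4) = 2; final-pass vl = 3

[iterations, last_vl] = [2, 3]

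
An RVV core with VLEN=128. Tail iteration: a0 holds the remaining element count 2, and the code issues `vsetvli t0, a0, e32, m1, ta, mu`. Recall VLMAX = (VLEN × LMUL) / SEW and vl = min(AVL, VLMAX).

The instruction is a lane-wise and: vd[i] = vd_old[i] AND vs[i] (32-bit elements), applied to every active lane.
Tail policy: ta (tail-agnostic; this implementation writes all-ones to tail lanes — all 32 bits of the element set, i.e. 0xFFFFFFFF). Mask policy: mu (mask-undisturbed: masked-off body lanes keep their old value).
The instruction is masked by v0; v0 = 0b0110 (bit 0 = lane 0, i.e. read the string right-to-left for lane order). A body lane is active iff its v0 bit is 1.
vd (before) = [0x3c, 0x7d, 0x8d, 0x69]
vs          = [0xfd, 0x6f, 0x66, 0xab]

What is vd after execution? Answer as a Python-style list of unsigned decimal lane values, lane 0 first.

lanes per group: 128·1/32 = 4
vl ← min(2, 4) = 2
lane  0: mask-off/keep ⇒ 0x3c
lane  1: and(0x7d,0x6f) ⇒ 0x6d
lane  2: tail/ones ⇒ 0xffffffff
lane  3: tail/ones ⇒ 0xffffffff

vd = [60, 109, 4294967295, 4294967295]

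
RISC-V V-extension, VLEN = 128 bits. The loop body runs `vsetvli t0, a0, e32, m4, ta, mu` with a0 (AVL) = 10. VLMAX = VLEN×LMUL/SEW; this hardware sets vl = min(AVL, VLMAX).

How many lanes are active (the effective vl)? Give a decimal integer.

vl = 10

lanes per group: 128·4/32 = 16
vl = min(AVL, VLMAX) = min(10, 16) = 10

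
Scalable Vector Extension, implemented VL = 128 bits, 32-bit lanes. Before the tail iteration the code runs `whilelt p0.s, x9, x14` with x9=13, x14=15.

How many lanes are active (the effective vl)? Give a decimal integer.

vl = 2

lane count: 128 div 32 = 4
active while 13+j < 15, i.e. j ∈ [0,2) capped at 4 ⇒ 2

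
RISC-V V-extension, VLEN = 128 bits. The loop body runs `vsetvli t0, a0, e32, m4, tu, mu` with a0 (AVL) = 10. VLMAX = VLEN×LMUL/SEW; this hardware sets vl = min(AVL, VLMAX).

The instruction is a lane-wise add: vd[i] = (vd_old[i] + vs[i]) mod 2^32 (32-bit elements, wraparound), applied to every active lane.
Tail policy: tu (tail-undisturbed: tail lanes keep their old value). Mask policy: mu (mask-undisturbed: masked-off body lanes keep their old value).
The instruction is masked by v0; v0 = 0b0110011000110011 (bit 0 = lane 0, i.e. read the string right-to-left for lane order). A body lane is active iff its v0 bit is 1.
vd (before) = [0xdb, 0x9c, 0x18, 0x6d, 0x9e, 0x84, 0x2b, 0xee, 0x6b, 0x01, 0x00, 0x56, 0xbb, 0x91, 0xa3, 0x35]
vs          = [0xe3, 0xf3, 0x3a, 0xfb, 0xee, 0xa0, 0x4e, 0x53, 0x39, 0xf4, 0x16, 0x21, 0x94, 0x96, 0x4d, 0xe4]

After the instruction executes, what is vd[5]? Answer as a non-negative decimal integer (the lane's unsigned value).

VLMAX = VLEN×LMUL/SEW = 128×4/32 = 16
vl = min(AVL, VLMAX) = min(10, 16) = 10
vd[0] add(0xdb,0xe3) -> 0x1be
vd[1] add(0x9c,0xf3) -> 0x18f
vd[2] mask-off/keep -> 0x18
vd[3] mask-off/keep -> 0x6d
vd[4] add(0x9e,0xee) -> 0x18c
vd[5] add(0x84,0xa0) -> 0x124
vd[6] mask-off/keep -> 0x2b
vd[7] mask-off/keep -> 0xee
vd[8] mask-off/keep -> 0x6b
vd[9] add(0x01,0xf4) -> 0xf5
vd[10] tail/keep -> 0x00
vd[11] tail/keep -> 0x56
vd[12] tail/keep -> 0xbb
vd[13] tail/keep -> 0x91
vd[14] tail/keep -> 0xa3
vd[15] tail/keep -> 0x35

vd[5] = 292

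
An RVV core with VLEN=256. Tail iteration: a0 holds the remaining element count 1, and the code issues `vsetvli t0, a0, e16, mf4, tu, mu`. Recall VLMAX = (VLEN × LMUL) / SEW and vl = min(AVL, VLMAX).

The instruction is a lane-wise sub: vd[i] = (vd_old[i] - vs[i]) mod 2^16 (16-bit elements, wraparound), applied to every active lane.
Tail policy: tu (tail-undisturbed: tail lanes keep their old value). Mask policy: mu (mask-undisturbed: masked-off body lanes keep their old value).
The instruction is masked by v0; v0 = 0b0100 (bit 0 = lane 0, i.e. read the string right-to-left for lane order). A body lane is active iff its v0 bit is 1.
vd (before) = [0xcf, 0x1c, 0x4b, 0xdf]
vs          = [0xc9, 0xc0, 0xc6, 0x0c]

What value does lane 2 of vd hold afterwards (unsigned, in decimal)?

VLMAX = VLEN×LMUL/SEW = 256×1/4/16 = 4
AVL=1 ≤ VLMAX=4, so vl = 1
lane  0: mask-off/keep ⇒ 0xcf
lane  1: tail/keep ⇒ 0x1c
lane  2: tail/keep ⇒ 0x4b
lane  3: tail/keep ⇒ 0xdf

vd[2] = 75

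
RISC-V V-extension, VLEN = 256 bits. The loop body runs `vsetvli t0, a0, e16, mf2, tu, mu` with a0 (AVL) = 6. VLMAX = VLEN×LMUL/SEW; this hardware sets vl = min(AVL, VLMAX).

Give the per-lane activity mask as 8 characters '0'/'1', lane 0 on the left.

predicate = 11111100

VLMAX = VLEN×LMUL/SEW = 256×1/2/16 = 8
vl = min(AVL, VLMAX) = min(6, 8) = 6
bits (lane 0 leftmost): 11111100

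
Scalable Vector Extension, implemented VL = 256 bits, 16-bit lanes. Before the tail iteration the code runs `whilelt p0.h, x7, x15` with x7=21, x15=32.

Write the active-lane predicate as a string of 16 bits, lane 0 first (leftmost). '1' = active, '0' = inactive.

256-bit reg / 16-bit elem → 16 lanes
active while 21+j < 32, i.e. j ∈ [0,11) capped at 16 ⇒ 11
bits (lane 0 leftmost): 1111111111100000

predicate = 1111111111100000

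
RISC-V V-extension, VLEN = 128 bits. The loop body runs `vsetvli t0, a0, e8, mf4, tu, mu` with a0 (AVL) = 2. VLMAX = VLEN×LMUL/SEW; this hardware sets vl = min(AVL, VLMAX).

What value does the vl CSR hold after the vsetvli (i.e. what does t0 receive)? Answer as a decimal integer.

VLMAX = (128 × 1/4) / 8 = 4 lanes
AVL=2 ≤ VLMAX=4, so vl = 2

vl = 2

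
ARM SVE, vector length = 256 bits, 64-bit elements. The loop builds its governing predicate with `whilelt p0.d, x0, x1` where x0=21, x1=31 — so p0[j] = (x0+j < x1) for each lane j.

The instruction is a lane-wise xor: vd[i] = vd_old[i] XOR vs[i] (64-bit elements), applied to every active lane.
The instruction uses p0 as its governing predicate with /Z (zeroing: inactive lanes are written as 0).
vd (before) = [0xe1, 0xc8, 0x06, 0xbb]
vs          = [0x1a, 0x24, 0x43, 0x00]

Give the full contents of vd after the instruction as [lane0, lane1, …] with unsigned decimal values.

vd = [251, 236, 69, 187]

lane count: 256 div 64 = 4
p0[j] = (21+j < 31); true for j=0..3 → 4 lanes set
vd[0] xor(0xe1,0x1a) -> 0xfb
vd[1] xor(0xc8,0x24) -> 0xec
vd[2] xor(0x06,0x43) -> 0x45
vd[3] xor(0xbb,0x00) -> 0xbb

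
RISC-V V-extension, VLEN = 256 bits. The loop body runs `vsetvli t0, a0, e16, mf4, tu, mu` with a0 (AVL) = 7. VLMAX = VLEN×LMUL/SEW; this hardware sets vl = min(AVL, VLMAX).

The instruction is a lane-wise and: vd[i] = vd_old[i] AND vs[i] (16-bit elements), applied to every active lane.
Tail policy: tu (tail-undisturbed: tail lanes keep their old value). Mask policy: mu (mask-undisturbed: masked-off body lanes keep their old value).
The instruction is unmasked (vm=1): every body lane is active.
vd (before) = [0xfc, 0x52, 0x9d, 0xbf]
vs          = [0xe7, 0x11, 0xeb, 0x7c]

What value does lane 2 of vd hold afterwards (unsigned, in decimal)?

lanes per group: 256·1/4/16 = 4
vl = min(AVL, VLMAX) = min(7, 4) = 4
lane  0: and(0xfc,0xe7) ⇒ 0xe4
lane  1: and(0x52,0x11) ⇒ 0x10
lane  2: and(0x9d,0xeb) ⇒ 0x89
lane  3: and(0xbf,0x7c) ⇒ 0x3c

vd[2] = 137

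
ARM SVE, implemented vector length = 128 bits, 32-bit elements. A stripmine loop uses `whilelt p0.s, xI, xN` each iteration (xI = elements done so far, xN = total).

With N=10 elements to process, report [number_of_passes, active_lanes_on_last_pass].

128-bit reg / 32-bit elem → 4 lanes
10 elements at 4/iter → 3 passes, remainder 2 on the last

[iterations, last_vl] = [3, 2]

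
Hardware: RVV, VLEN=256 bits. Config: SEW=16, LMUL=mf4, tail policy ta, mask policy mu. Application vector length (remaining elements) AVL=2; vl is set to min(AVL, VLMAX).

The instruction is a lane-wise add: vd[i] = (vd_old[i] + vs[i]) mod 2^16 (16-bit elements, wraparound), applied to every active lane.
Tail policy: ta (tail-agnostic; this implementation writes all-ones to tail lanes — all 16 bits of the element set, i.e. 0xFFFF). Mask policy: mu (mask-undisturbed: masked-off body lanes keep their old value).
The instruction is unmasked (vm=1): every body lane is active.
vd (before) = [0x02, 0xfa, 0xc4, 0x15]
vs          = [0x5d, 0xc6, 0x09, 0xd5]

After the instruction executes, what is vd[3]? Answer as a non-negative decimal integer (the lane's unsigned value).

vd[3] = 65535

lanes per group: 256·1/4/16 = 4
AVL=2 ≤ VLMAX=4, so vl = 2
  i=0: add(0x02,0x5d) → 95
  i=1: add(0xfa,0xc6) → 448
  i=2: tail/ones → 65535
  i=3: tail/ones → 65535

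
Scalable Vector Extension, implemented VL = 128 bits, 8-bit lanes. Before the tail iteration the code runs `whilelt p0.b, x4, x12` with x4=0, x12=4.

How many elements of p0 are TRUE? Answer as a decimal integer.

vl = 4

register lanes = 128/8 = 16
p0[j] = (0+j < 4); true for j=0..3 → 4 lanes set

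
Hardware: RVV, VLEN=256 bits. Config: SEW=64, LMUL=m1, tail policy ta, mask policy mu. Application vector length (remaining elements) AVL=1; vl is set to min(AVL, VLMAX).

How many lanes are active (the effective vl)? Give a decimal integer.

VLMAX = (256 × 1) / 64 = 4 lanes
vl ← min(1, 4) = 1

vl = 1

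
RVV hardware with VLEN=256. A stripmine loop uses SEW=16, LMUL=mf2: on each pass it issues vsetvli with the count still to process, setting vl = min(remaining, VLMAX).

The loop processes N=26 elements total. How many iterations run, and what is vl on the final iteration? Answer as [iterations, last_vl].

VLMAX = (256 × 1/2) / 16 = 8 lanes
iterations = ceil(26/8) = 4; final-pass vl = 2

[iterations, last_vl] = [4, 2]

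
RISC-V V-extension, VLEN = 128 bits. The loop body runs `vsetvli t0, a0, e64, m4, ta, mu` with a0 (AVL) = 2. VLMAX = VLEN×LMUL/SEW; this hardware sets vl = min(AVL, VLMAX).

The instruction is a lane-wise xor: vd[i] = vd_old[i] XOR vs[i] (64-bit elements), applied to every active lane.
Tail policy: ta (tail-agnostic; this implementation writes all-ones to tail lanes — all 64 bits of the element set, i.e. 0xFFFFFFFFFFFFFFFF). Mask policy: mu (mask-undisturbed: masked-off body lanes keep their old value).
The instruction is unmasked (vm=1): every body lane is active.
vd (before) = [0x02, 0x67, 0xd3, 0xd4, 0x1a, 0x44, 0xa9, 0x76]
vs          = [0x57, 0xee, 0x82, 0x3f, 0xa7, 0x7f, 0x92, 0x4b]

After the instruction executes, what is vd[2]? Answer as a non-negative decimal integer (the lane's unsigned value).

vd[2] = 18446744073709551615

VLMAX = (128 × 4) / 64 = 8 lanes
vl = min(AVL, VLMAX) = min(2, 8) = 2
[0] xor(0x02,0x57) = 0x55
[1] xor(0x67,0xee) = 0x89
[2] tail/ones = 0xffffffffffffffff
[3] tail/ones = 0xffffffffffffffff
[4] tail/ones = 0xffffffffffffffff
[5] tail/ones = 0xffffffffffffffff
[6] tail/ones = 0xffffffffffffffff
[7] tail/ones = 0xffffffffffffffff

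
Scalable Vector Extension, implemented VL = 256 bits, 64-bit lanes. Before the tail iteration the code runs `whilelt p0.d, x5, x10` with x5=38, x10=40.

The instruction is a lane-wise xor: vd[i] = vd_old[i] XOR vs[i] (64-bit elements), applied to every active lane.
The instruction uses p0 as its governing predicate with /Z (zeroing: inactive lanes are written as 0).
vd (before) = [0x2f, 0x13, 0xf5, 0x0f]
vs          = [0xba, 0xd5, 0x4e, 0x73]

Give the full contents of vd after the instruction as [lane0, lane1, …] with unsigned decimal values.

vd = [149, 198, 0, 0]

256-bit reg / 64-bit elem → 4 lanes
whilelt: lane j active iff 38+j < 40 → j < 2 → 2 active
  i=0: xor(0x2f,0xba) → 149
  i=1: xor(0x13,0xd5) → 198
  i=2: tail/zero → 0
  i=3: tail/zero → 0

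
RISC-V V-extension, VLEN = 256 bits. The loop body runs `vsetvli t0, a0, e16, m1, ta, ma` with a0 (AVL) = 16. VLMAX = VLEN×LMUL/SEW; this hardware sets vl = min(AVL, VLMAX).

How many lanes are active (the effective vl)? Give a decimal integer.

VLMAX = (256 × 1) / 16 = 16 lanes
AVL=16 ≤ VLMAX=16, so vl = 16

vl = 16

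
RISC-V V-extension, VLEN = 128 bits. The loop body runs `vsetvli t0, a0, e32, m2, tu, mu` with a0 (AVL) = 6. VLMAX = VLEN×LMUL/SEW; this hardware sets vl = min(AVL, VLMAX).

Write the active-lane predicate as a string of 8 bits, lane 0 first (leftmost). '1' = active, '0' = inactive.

predicate = 11111100

lanes per group: 128·2/32 = 8
vl = min(AVL, VLMAX) = min(6, 8) = 6
bits (lane 0 leftmost): 11111100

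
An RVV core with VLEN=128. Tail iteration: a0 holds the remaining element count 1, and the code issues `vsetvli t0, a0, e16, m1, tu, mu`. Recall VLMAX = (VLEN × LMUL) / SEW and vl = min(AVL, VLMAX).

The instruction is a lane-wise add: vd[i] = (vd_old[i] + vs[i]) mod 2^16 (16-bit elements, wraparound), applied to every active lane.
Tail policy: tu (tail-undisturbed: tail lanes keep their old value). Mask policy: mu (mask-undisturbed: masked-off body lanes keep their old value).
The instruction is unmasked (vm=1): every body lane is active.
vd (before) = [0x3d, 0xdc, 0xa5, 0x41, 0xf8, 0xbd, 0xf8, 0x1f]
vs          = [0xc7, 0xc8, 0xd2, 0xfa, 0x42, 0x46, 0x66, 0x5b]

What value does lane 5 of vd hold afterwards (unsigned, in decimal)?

vd[5] = 189

VLMAX = (128 × 1) / 16 = 8 lanes
vl = min(AVL, VLMAX) = min(1, 8) = 1
vd[0] add(0x3d,0xc7) -> 0x104
vd[1] tail/keep -> 0xdc
vd[2] tail/keep -> 0xa5
vd[3] tail/keep -> 0x41
vd[4] tail/keep -> 0xf8
vd[5] tail/keep -> 0xbd
vd[6] tail/keep -> 0xf8
vd[7] tail/keep -> 0x1f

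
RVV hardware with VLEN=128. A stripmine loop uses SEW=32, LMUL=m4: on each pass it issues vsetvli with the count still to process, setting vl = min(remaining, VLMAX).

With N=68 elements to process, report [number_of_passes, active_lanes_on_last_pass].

VLMAX = (128 × 4) / 32 = 16 lanes
N=68: ⌈68/16⌉ = 5 iters; last vl = 68 − 4×16 = 4

[iterations, last_vl] = [5, 4]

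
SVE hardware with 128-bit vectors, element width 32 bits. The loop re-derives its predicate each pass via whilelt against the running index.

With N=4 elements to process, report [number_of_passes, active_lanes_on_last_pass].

[iterations, last_vl] = [1, 4]

lane count: 128 div 32 = 4
4 elements at 4/iter → 1 passes, remainder 4 on the last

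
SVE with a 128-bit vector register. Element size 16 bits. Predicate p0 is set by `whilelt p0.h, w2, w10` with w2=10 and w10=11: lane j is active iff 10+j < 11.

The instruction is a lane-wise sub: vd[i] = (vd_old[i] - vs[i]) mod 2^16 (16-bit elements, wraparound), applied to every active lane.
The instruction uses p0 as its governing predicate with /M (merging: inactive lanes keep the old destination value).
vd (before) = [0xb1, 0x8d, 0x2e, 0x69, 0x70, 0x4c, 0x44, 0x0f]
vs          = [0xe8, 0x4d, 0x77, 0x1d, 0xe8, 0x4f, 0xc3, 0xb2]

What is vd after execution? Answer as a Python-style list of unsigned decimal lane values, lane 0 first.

128-bit reg / 16-bit elem → 8 lanes
active while 10+j < 11, i.e. j ∈ [0,1) capped at 8 ⇒ 1
  i=0: sub(0xb1,0xe8) → 65481
  i=1: tail/keep → 141
  i=2: tail/keep → 46
  i=3: tail/keep → 105
  i=4: tail/keep → 112
  i=5: tail/keep → 76
  i=6: tail/keep → 68
  i=7: tail/keep → 15

vd = [65481, 141, 46, 105, 112, 76, 68, 15]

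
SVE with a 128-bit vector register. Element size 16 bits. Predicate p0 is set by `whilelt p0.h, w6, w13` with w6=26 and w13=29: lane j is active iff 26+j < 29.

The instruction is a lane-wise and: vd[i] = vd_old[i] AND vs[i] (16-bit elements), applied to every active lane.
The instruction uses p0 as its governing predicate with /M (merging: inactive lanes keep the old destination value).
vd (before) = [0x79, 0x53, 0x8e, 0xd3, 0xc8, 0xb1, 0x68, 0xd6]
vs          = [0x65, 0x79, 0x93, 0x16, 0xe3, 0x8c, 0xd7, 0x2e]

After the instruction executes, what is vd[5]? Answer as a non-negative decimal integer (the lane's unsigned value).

vd[5] = 177

128-bit reg / 16-bit elem → 8 lanes
whilelt: lane j active iff 26+j < 29 → j < 3 → 3 active
[0] and(0x79,0x65) = 0x61
[1] and(0x53,0x79) = 0x51
[2] and(0x8e,0x93) = 0x82
[3] tail/keep = 0xd3
[4] tail/keep = 0xc8
[5] tail/keep = 0xb1
[6] tail/keep = 0x68
[7] tail/keep = 0xd6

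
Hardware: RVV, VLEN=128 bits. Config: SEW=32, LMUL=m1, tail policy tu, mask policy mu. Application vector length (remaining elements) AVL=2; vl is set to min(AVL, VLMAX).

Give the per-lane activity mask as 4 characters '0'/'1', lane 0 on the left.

VLMAX = VLEN×LMUL/SEW = 128×1/32 = 4
AVL=2 ≤ VLMAX=4, so vl = 2
bits (lane 0 leftmost): 1100

predicate = 1100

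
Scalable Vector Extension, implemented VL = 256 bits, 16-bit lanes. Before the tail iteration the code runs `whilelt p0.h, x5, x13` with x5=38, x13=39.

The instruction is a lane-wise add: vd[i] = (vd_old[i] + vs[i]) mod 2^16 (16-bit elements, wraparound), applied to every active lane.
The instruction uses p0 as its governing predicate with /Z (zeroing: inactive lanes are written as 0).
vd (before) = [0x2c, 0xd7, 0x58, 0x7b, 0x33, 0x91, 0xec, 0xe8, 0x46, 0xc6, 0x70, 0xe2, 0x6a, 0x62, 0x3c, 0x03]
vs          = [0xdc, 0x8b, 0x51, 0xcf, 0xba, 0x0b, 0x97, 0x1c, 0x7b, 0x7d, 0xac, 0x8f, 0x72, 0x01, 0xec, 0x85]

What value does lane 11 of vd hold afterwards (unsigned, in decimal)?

register lanes = 256/16 = 16
whilelt: lane j active iff 38+j < 39 → j < 1 → 1 active
vd[0] add(0x2c,0xdc) -> 0x108
vd[1] tail/zero -> 0x00
vd[2] tail/zero -> 0x00
vd[3] tail/zero -> 0x00
vd[4] tail/zero -> 0x00
vd[5] tail/zero -> 0x00
vd[6] tail/zero -> 0x00
vd[7] tail/zero -> 0x00
vd[8] tail/zero -> 0x00
vd[9] tail/zero -> 0x00
vd[10] tail/zero -> 0x00
vd[11] tail/zero -> 0x00
vd[12] tail/zero -> 0x00
vd[13] tail/zero -> 0x00
vd[14] tail/zero -> 0x00
vd[15] tail/zero -> 0x00

vd[11] = 0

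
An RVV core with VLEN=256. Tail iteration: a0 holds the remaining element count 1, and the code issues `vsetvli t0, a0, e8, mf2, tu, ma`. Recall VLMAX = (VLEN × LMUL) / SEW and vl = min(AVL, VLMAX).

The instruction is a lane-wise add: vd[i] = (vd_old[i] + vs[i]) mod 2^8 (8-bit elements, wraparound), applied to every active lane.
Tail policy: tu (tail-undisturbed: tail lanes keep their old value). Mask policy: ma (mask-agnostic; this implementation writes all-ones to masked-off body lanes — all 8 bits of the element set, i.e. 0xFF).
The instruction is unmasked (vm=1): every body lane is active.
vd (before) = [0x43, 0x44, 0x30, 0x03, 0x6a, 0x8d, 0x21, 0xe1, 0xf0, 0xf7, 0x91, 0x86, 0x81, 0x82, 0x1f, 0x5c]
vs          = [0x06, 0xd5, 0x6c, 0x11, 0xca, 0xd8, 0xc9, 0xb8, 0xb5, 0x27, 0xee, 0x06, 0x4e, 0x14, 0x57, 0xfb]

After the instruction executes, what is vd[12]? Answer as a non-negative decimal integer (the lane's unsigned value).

vd[12] = 129

VLMAX = VLEN×LMUL/SEW = 256×1/2/8 = 16
vl ← min(1, 16) = 1
  i=0: add(0x43,0x06) → 73
  i=1: tail/keep → 68
  i=2: tail/keep → 48
  i=3: tail/keep → 3
  i=4: tail/keep → 106
  i=5: tail/keep → 141
  i=6: tail/keep → 33
  i=7: tail/keep → 225
  i=8: tail/keep → 240
  i=9: tail/keep → 247
  i=10: tail/keep → 145
  i=11: tail/keep → 134
  i=12: tail/keep → 129
  i=13: tail/keep → 130
  i=14: tail/keep → 31
  i=15: tail/keep → 92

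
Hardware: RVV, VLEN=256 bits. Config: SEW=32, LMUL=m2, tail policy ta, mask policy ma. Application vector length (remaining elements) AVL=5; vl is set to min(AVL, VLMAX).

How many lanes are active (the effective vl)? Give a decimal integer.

lanes per group: 256·2/32 = 16
AVL=5 ≤ VLMAX=16, so vl = 5

vl = 5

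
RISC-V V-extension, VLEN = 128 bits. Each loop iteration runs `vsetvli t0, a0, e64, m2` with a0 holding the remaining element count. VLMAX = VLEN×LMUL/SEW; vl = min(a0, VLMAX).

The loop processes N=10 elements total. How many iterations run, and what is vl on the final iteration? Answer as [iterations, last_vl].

[iterations, last_vl] = [3, 2]

lanes per group: 128·2/64 = 4
N=10: ⌈10/4⌉ = 3 iters; last vl = 10 − 2×4 = 2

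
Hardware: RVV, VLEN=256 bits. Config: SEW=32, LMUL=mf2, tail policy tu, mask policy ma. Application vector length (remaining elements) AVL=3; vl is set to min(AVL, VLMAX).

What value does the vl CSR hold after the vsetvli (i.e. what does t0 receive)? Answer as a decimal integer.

VLMAX = (256 × 1/2) / 32 = 4 lanes
vl = min(AVL, VLMAX) = min(3, 4) = 3

vl = 3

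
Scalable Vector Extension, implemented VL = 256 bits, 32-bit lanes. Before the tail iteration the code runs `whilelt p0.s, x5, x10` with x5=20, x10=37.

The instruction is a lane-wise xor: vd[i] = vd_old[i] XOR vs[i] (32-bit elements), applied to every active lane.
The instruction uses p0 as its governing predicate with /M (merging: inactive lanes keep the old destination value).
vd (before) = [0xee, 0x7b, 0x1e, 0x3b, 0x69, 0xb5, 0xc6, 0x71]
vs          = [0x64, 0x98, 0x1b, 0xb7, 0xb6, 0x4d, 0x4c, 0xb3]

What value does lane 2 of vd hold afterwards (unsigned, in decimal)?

lane count: 256 div 32 = 8
whilelt: lane j active iff 20+j < 37 → j < 17 → 8 active
[0] xor(0xee,0x64) = 0x8a
[1] xor(0x7b,0x98) = 0xe3
[2] xor(0x1e,0x1b) = 0x05
[3] xor(0x3b,0xb7) = 0x8c
[4] xor(0x69,0xb6) = 0xdf
[5] xor(0xb5,0x4d) = 0xf8
[6] xor(0xc6,0x4c) = 0x8a
[7] xor(0x71,0xb3) = 0xc2

vd[2] = 5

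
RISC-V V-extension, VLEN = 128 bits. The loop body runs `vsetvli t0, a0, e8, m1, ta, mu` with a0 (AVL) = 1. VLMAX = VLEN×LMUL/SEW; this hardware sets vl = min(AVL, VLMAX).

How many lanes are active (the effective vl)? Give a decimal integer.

VLMAX = (128 × 1) / 8 = 16 lanes
AVL=1 ≤ VLMAX=16, so vl = 1

vl = 1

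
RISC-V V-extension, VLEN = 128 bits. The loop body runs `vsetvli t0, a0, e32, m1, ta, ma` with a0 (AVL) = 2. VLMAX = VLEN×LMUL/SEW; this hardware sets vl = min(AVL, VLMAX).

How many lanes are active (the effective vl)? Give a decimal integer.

lanes per group: 128·1/32 = 4
AVL=2 ≤ VLMAX=4, so vl = 2

vl = 2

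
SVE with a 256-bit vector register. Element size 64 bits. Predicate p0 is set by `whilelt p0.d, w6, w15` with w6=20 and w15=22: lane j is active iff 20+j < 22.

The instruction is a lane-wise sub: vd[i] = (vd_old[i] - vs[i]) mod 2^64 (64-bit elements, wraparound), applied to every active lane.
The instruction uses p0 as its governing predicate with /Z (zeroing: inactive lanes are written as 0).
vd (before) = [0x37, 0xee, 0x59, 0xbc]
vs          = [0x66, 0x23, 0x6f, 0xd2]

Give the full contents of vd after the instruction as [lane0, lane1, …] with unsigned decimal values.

256-bit reg / 64-bit elem → 4 lanes
whilelt: lane j active iff 20+j < 22 → j < 2 → 2 active
  i=0: sub(0x37,0x66) → 18446744073709551569
  i=1: sub(0xee,0x23) → 203
  i=2: tail/zero → 0
  i=3: tail/zero → 0

vd = [18446744073709551569, 203, 0, 0]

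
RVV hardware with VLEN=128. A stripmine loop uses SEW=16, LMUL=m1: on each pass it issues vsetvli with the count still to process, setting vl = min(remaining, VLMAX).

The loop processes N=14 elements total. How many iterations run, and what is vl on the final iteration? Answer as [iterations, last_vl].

VLMAX = (128 × 1) / 16 = 8 lanes
N=14: ⌈14/8⌉ = 2 iters; last vl = 14 − 1×8 = 6

[iterations, last_vl] = [2, 6]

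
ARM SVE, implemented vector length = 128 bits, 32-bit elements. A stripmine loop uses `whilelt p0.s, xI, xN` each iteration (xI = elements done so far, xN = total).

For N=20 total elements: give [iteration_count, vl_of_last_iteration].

register lanes = 128/32 = 4
N=20: ⌈20/4⌉ = 5 iters; last vl = 20 − 4×4 = 4

[iterations, last_vl] = [5, 4]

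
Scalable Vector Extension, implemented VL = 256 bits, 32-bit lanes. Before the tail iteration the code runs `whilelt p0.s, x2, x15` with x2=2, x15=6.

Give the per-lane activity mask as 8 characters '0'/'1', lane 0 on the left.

256-bit reg / 32-bit elem → 8 lanes
active while 2+j < 6, i.e. j ∈ [0,4) capped at 8 ⇒ 4
bits (lane 0 leftmost): 11110000

predicate = 11110000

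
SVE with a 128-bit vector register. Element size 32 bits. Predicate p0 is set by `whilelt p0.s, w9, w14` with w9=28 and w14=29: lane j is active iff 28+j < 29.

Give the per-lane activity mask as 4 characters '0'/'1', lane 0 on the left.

predicate = 1000

lane count: 128 div 32 = 4
p0[j] = (28+j < 29); true for j=0..0 → 1 lanes set
bits (lane 0 leftmost): 1000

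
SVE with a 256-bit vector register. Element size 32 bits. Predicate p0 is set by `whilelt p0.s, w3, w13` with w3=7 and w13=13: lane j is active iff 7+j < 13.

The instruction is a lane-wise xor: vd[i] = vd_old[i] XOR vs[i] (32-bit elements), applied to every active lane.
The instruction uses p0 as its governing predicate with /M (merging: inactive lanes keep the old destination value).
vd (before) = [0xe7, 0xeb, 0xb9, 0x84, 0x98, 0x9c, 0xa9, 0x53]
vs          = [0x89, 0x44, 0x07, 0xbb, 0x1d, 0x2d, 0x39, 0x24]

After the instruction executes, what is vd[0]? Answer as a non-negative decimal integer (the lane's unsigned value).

register lanes = 256/32 = 8
p0[j] = (7+j < 13); true for j=0..5 → 6 lanes set
[0] xor(0xe7,0x89) = 0x6e
[1] xor(0xeb,0x44) = 0xaf
[2] xor(0xb9,0x07) = 0xbe
[3] xor(0x84,0xbb) = 0x3f
[4] xor(0x98,0x1d) = 0x85
[5] xor(0x9c,0x2d) = 0xb1
[6] tail/keep = 0xa9
[7] tail/keep = 0x53

vd[0] = 110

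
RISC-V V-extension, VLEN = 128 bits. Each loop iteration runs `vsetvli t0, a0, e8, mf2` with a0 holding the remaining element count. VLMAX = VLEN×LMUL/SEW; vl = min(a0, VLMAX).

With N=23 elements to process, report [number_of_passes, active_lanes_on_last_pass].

[iterations, last_vl] = [3, 7]

VLMAX = (128 × 1/2) / 8 = 8 lanes
iterations = ceil(23/8) = 3; final-pass vl = 7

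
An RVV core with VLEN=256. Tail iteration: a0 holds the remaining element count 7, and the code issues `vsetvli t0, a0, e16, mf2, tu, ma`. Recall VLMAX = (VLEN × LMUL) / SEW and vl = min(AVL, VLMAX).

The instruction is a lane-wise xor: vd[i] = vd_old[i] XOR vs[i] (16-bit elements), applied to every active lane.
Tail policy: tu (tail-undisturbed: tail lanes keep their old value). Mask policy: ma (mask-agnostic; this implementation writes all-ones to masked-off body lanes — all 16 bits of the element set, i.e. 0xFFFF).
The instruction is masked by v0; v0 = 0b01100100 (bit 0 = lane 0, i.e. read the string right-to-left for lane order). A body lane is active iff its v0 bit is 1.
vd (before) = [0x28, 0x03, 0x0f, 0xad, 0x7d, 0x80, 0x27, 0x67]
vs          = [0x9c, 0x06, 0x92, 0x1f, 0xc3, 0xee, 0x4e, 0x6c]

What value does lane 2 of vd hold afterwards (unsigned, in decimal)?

vd[2] = 157

VLMAX = (256 × 1/2) / 16 = 8 lanes
vl = min(AVL, VLMAX) = min(7, 8) = 7
  i=0: mask-off/ones → 65535
  i=1: mask-off/ones → 65535
  i=2: xor(0x0f,0x92) → 157
  i=3: mask-off/ones → 65535
  i=4: mask-off/ones → 65535
  i=5: xor(0x80,0xee) → 110
  i=6: xor(0x27,0x4e) → 105
  i=7: tail/keep → 103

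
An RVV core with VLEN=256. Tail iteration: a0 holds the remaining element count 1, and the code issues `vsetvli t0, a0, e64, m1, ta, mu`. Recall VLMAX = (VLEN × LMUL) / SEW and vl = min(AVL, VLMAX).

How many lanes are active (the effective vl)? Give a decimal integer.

vl = 1

VLMAX = VLEN×LMUL/SEW = 256×1/64 = 4
AVL=1 ≤ VLMAX=4, so vl = 1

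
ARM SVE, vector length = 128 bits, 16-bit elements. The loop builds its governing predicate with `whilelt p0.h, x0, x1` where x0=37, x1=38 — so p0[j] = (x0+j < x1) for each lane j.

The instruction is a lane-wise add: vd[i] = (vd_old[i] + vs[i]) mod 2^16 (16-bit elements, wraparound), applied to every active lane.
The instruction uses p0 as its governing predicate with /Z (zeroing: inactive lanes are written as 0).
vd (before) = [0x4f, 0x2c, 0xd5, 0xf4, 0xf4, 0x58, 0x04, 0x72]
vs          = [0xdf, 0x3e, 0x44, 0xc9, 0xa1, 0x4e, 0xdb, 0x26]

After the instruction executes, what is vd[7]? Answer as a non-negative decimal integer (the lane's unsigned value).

vd[7] = 0

128-bit reg / 16-bit elem → 8 lanes
whilelt: lane j active iff 37+j < 38 → j < 1 → 1 active
vd[0] add(0x4f,0xdf) -> 0x12e
vd[1] tail/zero -> 0x00
vd[2] tail/zero -> 0x00
vd[3] tail/zero -> 0x00
vd[4] tail/zero -> 0x00
vd[5] tail/zero -> 0x00
vd[6] tail/zero -> 0x00
vd[7] tail/zero -> 0x00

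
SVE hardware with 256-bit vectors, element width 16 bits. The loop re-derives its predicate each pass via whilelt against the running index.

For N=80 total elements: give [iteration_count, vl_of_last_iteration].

[iterations, last_vl] = [5, 16]

256-bit reg / 16-bit elem → 16 lanes
80 elements at 16/iter → 5 passes, remainder 16 on the last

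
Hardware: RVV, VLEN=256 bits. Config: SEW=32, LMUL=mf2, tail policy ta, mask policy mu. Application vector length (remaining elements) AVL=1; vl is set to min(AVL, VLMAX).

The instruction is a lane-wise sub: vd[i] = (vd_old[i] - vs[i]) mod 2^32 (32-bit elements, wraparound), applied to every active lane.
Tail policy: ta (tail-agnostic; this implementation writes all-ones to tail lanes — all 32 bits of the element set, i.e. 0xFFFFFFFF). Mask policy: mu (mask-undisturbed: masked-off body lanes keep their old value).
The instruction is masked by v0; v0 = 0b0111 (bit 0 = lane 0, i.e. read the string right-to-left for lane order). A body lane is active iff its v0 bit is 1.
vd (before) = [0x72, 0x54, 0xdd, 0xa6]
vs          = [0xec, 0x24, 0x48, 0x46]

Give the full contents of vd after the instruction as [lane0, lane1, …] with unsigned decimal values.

vd = [4294967174, 4294967295, 4294967295, 4294967295]

VLMAX = VLEN×LMUL/SEW = 256×1/2/32 = 4
AVL=1 ≤ VLMAX=4, so vl = 1
lane  0: sub(0x72,0xec) ⇒ 0xffffff86
lane  1: tail/ones ⇒ 0xffffffff
lane  2: tail/ones ⇒ 0xffffffff
lane  3: tail/ones ⇒ 0xffffffff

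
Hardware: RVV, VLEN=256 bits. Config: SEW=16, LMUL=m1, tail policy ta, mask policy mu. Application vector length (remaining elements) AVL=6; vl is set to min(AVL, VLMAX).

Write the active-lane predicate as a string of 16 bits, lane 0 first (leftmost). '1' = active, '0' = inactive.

lanes per group: 256·1/16 = 16
vl ← min(6, 16) = 6
bits (lane 0 leftmost): 1111110000000000

predicate = 1111110000000000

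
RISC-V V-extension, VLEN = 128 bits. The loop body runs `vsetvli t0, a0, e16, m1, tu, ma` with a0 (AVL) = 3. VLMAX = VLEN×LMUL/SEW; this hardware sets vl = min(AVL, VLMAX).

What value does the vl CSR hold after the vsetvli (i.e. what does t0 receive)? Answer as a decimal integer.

vl = 3

lanes per group: 128·1/16 = 8
AVL=3 ≤ VLMAX=8, so vl = 3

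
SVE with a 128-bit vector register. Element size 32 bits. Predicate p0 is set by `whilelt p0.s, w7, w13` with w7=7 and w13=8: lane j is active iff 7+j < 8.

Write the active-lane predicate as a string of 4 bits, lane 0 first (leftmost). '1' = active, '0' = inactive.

lane count: 128 div 32 = 4
active while 7+j < 8, i.e. j ∈ [0,1) capped at 4 ⇒ 1
bits (lane 0 leftmost): 1000

predicate = 1000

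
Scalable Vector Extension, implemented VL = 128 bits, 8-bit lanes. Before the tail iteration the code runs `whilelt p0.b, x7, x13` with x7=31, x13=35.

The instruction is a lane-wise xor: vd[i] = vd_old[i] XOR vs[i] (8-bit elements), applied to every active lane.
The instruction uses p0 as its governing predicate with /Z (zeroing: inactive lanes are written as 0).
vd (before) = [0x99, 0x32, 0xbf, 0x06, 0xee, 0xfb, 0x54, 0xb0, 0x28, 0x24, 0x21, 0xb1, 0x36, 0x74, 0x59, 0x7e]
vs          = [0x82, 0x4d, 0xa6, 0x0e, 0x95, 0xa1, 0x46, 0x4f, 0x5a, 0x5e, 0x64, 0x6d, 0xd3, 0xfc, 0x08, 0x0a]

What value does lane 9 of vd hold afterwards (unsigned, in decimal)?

lane count: 128 div 8 = 16
p0[j] = (31+j < 35); true for j=0..3 → 4 lanes set
vd[0] xor(0x99,0x82) -> 0x1b
vd[1] xor(0x32,0x4d) -> 0x7f
vd[2] xor(0xbf,0xa6) -> 0x19
vd[3] xor(0x06,0x0e) -> 0x08
vd[4] tail/zero -> 0x00
vd[5] tail/zero -> 0x00
vd[6] tail/zero -> 0x00
vd[7] tail/zero -> 0x00
vd[8] tail/zero -> 0x00
vd[9] tail/zero -> 0x00
vd[10] tail/zero -> 0x00
vd[11] tail/zero -> 0x00
vd[12] tail/zero -> 0x00
vd[13] tail/zero -> 0x00
vd[14] tail/zero -> 0x00
vd[15] tail/zero -> 0x00

vd[9] = 0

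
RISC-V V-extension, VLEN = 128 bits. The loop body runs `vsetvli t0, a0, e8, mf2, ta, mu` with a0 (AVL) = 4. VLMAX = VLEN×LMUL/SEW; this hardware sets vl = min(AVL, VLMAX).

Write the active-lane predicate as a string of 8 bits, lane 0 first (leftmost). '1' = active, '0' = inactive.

predicate = 11110000

VLMAX = (128 × 1/2) / 8 = 8 lanes
vl = min(AVL, VLMAX) = min(4, 8) = 4
bits (lane 0 leftmost): 11110000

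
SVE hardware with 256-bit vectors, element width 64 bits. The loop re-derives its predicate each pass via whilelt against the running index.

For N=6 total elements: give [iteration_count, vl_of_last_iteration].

[iterations, last_vl] = [2, 2]

256-bit reg / 64-bit elem → 4 lanes
N=6: ⌈6/4⌉ = 2 iters; last vl = 6 − 1×4 = 2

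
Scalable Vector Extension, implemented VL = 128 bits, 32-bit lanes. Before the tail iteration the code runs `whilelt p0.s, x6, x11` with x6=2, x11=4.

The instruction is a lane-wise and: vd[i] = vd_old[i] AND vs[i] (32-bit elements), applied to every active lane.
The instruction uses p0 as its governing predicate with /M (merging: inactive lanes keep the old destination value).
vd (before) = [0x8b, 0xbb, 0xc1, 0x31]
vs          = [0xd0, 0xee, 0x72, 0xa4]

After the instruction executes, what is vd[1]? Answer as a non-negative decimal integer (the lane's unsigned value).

register lanes = 128/32 = 4
p0[j] = (2+j < 4); true for j=0..1 → 2 lanes set
vd[0] and(0x8b,0xd0) -> 0x80
vd[1] and(0xbb,0xee) -> 0xaa
vd[2] tail/keep -> 0xc1
vd[3] tail/keep -> 0x31

vd[1] = 170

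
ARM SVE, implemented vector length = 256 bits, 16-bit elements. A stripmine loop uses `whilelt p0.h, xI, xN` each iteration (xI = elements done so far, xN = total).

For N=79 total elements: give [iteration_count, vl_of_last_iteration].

[iterations, last_vl] = [5, 15]

lane count: 256 div 16 = 16
79 elements at 16/iter → 5 passes, remainder 15 on the last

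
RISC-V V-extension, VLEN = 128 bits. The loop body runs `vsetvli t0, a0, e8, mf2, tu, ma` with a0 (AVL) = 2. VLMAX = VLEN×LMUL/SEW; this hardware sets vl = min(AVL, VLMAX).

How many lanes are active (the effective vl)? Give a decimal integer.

lanes per group: 128·1/2/8 = 8
vl = min(AVL, VLMAX) = min(2, 8) = 2

vl = 2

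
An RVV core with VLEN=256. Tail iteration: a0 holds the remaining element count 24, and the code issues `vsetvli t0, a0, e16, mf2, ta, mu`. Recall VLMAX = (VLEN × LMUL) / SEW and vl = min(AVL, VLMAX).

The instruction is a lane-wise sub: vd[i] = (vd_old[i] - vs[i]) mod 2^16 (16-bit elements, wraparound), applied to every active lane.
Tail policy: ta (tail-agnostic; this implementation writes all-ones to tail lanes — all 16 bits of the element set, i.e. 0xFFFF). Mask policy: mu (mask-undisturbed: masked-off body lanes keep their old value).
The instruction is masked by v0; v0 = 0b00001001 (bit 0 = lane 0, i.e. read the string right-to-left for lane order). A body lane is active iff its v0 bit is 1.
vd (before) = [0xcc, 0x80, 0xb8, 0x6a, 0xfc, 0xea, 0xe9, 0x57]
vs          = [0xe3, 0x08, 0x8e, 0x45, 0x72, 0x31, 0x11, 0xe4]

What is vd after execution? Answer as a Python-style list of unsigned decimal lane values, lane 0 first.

vd = [65513, 128, 184, 37, 252, 234, 233, 87]

lanes per group: 256·1/2/16 = 8
vl ← min(24, 8) = 8
vd[0] sub(0xcc,0xe3) -> 0xffe9
vd[1] mask-off/keep -> 0x80
vd[2] mask-off/keep -> 0xb8
vd[3] sub(0x6a,0x45) -> 0x25
vd[4] mask-off/keep -> 0xfc
vd[5] mask-off/keep -> 0xea
vd[6] mask-off/keep -> 0xe9
vd[7] mask-off/keep -> 0x57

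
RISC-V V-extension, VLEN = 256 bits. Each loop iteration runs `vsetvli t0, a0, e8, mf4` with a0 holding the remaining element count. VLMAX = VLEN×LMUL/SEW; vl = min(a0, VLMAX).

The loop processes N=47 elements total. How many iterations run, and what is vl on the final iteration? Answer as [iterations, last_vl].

VLMAX = VLEN×LMUL/SEW = 256×1/4/8 = 8
N=47: ⌈47/8⌉ = 6 iters; last vl = 47 − 5×8 = 7

[iterations, last_vl] = [6, 7]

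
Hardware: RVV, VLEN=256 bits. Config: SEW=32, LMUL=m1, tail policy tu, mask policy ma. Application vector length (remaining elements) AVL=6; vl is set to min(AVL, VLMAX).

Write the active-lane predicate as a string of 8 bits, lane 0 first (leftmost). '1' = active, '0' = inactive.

predicate = 11111100

lanes per group: 256·1/32 = 8
vl ← min(6, 8) = 6
bits (lane 0 leftmost): 11111100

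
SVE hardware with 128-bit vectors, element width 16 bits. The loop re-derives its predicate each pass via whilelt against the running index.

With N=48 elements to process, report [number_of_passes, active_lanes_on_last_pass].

[iterations, last_vl] = [6, 8]

128-bit reg / 16-bit elem → 8 lanes
iterations = ceil(48/8) = 6; final-pass vl = 8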